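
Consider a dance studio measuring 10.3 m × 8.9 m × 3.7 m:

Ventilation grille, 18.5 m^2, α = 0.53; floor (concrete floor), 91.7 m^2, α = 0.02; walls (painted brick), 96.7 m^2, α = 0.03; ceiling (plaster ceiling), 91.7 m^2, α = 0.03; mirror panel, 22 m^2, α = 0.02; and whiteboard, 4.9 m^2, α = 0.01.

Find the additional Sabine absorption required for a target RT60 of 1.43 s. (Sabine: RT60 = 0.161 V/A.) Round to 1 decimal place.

A₁ = Σ Sᵢαᵢ = 18.5*0.53 + 91.7*0.02 + 96.7*0.03 + 91.7*0.03 + 22*0.02 + 4.9*0.01 = 17.780 sabins.
Target A₂ = 0.161·339.179/1.43 = 38.187 sabins (V = 339.179 m³).
Shortfall: 38.187 − 17.780 = 20.4 sabins.

20.4 sabins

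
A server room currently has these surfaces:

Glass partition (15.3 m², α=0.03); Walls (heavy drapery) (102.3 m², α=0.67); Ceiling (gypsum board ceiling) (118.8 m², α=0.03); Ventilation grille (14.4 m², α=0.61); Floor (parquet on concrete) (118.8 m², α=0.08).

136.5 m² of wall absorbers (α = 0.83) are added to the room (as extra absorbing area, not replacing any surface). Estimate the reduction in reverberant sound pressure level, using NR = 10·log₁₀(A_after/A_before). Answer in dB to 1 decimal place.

A_before = Σ Sᵢαᵢ = 15.3·0.03 + 102.3·0.67 + 118.8·0.03 + 14.4·0.61 + 118.8·0.08 = 90.852 sabins.
Treatment contributes 136.5·0.83 = 113.295 sabins.
New total A_after = 204.147 sabins.
NR = 10·log₁₀(204.147/90.852) = 3.5 dB.

3.5 dB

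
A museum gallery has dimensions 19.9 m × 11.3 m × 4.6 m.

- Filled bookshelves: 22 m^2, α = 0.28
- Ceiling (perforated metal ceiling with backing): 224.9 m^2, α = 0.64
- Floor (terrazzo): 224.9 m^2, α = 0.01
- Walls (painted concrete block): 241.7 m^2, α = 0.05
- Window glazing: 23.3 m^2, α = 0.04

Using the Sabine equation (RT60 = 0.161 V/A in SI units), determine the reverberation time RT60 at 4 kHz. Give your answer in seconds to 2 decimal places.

Total absorption A = 22·0.28 + 224.9·0.64 + 224.9·0.01 + 241.7·0.05 + 23.3·0.04
  = 6.160 + 143.936 + 2.249 + 12.085 + 0.932 = 165.362 m^2 sabins.
V = 19.9·11.3·4.6 = 1034.402 m³.
RT60 = 0.161 · V / A = 0.161 × 1034.402 / 165.362 = 1.01 s.

1.01 s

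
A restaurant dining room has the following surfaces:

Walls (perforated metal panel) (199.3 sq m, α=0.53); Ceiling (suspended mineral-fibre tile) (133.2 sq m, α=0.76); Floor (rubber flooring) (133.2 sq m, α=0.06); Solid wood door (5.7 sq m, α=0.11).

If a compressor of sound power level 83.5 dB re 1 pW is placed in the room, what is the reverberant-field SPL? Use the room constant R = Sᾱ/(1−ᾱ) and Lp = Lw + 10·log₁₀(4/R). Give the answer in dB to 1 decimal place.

A = 215.480 sabins; S = 471.4 sq m.
ᾱ = 215.480/471.4 = 0.4571; R = Sᾱ/(1−ᾱ) = 215.480/(1−0.4571) = 396.906 sq m.
Lp = 83.5 + 10·log₁₀(4/396.906) = 83.5 + (-19.97) = 63.5 dB.

63.5 dB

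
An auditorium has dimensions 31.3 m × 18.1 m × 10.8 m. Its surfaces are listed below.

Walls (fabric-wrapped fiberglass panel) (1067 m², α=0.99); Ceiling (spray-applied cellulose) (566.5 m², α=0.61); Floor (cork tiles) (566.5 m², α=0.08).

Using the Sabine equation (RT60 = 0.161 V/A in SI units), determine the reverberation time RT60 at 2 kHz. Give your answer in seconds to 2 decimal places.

0.68 seconds

Summing Sᵢαᵢ: 1056.330 + 345.565 + 45.320 → A = 1447.215 sabins.
Room volume: 6118.524 m³.
RT60 = 0.161 · V / A = 0.161 × 6118.524 / 1447.215 = 0.68 s.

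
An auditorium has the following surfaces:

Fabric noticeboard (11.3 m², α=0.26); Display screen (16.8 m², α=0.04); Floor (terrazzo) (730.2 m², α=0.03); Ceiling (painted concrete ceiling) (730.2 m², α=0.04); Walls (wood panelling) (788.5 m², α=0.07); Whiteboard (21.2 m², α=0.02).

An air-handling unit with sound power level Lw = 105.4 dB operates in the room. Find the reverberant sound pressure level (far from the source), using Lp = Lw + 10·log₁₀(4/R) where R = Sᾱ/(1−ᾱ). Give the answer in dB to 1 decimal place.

Σ(Sᵢαᵢ) = 11.3·0.26 + 16.8·0.04 + 730.2·0.03 + 730.2·0.04 + 788.5·0.07 + 21.2·0.02 = 110.343; total area S = 2298.2 m².
ᾱ = 110.343/2298.2 = 0.0480; R = Sᾱ/(1−ᾱ) = 110.343/(1−0.0480) = 115.907 m².
Lp = 105.4 + 10·log₁₀(4/115.907) = 105.4 + (-14.62) = 90.8 dB.

90.8 dB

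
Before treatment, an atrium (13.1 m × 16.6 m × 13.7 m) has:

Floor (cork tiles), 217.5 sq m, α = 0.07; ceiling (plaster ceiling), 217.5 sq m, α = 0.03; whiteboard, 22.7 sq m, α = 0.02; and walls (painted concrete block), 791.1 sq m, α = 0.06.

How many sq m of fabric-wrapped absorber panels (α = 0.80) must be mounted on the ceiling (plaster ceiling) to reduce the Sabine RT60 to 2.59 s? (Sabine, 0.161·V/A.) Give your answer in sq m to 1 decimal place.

150.0

A₁ = Σ Sᵢαᵢ = 217.5*0.07 + 217.5*0.03 + 22.7*0.02 + 791.1*0.06 = 69.670 sabins.
V = 2979.202 m³. Target absorption A₂ = 0.161 × 2979.202 / 2.59 = 185.194 sabins.
Absorption to add: 185.194 − 69.670 = 115.524 sabins.
Each sq m of panel replacing the ceiling (plaster ceiling) adds (0.80 − 0.03) = 0.77 sabins.
Panel area = 115.524 / 0.77 = 150.0 sq m.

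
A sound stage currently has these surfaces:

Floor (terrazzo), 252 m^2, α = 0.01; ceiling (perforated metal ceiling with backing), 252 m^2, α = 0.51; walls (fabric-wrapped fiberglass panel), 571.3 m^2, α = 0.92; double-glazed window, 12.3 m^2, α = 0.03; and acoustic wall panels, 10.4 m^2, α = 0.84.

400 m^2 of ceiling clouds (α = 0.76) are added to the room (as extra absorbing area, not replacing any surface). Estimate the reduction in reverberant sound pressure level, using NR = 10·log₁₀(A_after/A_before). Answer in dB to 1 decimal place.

1.6 dB

Total absorption A_before = 252·0.01 + 252·0.51 + 571.3·0.92 + 12.3·0.03 + 10.4·0.84
  = 2.520 + 128.520 + 525.596 + 0.369 + 8.736 = 665.741 m^2 sabins.
Treatment contributes 400·0.76 = 304.000 sabins.
New total A_after = 969.741 sabins.
Reduction = 10 log₁₀(A_after/A_before) = 10 log₁₀(1.4566) = 1.6 dB.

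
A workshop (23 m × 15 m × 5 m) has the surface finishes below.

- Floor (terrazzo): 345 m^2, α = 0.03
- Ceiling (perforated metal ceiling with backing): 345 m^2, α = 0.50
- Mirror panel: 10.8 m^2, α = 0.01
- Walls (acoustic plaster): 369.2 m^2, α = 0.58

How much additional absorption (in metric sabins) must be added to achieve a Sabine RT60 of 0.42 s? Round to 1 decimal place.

Summing Sᵢαᵢ: 10.350 + 172.500 + 0.108 + 214.136 → A₁ = 397.094 sabins.
Target A₂ = 0.161·1725/0.42 = 661.250 sabins (V = 1725 m³).
ΔA = A₂ − A₁ = 661.250 − 397.094 = 264.2 sabins.

264.2 sabins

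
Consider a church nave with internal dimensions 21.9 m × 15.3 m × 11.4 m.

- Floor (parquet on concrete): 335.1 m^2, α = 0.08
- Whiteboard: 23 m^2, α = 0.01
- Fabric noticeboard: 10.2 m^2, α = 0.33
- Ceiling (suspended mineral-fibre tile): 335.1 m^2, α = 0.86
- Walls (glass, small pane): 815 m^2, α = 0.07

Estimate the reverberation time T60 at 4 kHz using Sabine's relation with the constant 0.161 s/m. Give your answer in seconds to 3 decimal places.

1.637 s

Summing Sᵢαᵢ: 26.808 + 0.230 + 3.366 + 288.186 + 57.050 → A = 375.640 sabins.
Room volume: 3819.798 m³.
Sabine: RT60 = 0.161 × 3819.798 / 375.640 = 1.637 s.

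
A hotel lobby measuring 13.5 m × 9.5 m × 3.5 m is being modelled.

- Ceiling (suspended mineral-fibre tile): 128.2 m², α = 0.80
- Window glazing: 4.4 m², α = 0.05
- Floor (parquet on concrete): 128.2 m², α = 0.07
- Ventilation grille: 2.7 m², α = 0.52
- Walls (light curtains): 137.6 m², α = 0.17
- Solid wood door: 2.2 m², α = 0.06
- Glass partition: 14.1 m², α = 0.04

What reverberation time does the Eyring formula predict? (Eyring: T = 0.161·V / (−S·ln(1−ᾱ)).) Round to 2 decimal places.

Total surface area S = 128.2 + 4.4 + 128.2 + 2.7 + 137.6 + 2.2 + 14.1 = 417.4 m².
Absorption A = 128.2×0.80 + 4.4×0.05 + 128.2×0.07 + 2.7×0.52 + 137.6×0.17 + 2.2×0.06 + 14.1×0.04 = 137.246 sabins.
Mean coefficient ᾱ = A/S = 0.3288.
−S·ln(1−ᾱ) = −417.4 × ln(1 − 0.3288) = 166.412.
V = 13.5 × 9.5 × 3.5 = 448.875 m³.
T = 0.161·V/[−S·ln(1−ᾱ)] = 0.161·448.875/166.412 = 0.43 s.

0.43 seconds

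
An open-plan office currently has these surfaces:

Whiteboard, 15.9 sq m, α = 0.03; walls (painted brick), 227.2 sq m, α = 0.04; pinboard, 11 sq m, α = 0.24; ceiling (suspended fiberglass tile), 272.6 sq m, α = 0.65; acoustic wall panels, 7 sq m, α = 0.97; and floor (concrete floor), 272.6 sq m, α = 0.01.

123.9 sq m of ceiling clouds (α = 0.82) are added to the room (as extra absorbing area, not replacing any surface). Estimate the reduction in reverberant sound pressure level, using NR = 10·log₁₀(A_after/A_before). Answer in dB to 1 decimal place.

Equivalent absorption area: A_before = 15.9·0.03 + 227.2·0.04 + 11·0.24 + 272.6·0.65 + 7·0.97 + 272.6·0.01 = 198.911 sq m.
Treatment contributes 123.9·0.82 = 101.598 sabins.
New total A_after = 300.509 sabins.
NR = 10·log₁₀(300.509/198.911) = 1.8 dB.

1.8 dB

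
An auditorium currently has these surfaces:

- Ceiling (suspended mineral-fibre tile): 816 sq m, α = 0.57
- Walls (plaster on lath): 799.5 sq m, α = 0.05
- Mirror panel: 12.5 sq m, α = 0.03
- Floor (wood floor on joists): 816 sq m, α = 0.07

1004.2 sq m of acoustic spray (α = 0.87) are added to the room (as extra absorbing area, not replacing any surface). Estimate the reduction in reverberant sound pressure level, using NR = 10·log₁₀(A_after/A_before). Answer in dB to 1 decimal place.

4.1 dB

Equivalent absorption area: A_before = 816·0.57 + 799.5·0.05 + 12.5·0.03 + 816·0.07 = 562.590 sq m.
Treatment contributes 1004.2·0.87 = 873.654 sabins.
New total A_after = 1436.244 sabins.
NR = 10·log₁₀(1436.244/562.590) = 4.1 dB.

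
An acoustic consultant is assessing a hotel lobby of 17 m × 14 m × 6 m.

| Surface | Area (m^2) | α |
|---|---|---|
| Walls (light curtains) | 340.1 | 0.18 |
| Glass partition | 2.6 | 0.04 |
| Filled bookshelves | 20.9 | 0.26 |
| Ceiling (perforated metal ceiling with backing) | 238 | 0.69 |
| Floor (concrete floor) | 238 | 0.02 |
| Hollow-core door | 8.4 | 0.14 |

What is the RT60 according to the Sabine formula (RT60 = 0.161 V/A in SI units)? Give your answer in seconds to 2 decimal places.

Summing Sᵢαᵢ: 61.218 + 0.104 + 5.434 + 164.220 + 4.760 + 1.176 → A = 236.912 sabins.
Room volume: 1428 m³.
RT60 = 0.161 · V / A = 0.161 × 1428 / 236.912 = 0.97 s.

0.97 s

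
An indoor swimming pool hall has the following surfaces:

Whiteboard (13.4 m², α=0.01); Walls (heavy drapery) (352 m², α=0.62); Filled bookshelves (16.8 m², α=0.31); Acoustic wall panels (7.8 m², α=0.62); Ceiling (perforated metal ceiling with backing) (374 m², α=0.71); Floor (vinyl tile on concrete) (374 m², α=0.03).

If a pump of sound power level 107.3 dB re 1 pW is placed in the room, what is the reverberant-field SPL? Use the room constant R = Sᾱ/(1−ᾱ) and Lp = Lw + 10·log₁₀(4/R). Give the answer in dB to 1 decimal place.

83.7 dB

A = 505.178 sabins; S = 1138.0 m².
ᾱ = 505.178/1138.0 = 0.4439; R = Sᾱ/(1−ᾱ) = 505.178/(1−0.4439) = 908.430 m².
Lp = 107.3 + 10·log₁₀(4/908.430) = 107.3 + (-23.56) = 83.7 dB.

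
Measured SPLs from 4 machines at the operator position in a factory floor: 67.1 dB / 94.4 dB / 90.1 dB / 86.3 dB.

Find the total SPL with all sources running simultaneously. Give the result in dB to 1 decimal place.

Converting to relative power and adding: 10^(67.1/10) + 10^(94.4/10) + 10^(90.1/10) + 10^(86.3/10) = 4.209e+09.
L_total = 10·log₁₀(4.209e+09) = 96.2 dB.

96.2 dB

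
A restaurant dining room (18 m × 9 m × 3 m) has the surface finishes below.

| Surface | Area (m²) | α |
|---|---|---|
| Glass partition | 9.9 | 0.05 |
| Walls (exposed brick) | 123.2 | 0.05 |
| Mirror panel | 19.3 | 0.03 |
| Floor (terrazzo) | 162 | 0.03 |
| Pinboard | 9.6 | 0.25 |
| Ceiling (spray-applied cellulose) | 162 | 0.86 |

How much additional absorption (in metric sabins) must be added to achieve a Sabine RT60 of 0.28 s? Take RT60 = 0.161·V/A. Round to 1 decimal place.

A₁ = Σ Sᵢαᵢ = 9.9×0.05 + 123.2×0.05 + 19.3×0.03 + 162×0.03 + 9.6×0.25 + 162×0.86 = 153.814 sabins.
Target A₂ = 0.161·486/0.28 = 279.450 sabins (V = 486 m³).
Shortfall: 279.450 − 153.814 = 125.6 sabins.

125.6 sabins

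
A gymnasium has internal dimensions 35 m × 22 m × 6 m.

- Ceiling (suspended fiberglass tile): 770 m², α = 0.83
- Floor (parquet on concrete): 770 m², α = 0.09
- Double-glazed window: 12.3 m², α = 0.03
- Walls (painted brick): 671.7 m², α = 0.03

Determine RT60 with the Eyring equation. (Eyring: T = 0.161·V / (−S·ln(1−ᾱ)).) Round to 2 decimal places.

0.84 seconds

S = Σ Sᵢ = 2224.0 m².
Absorption A = 770×0.83 + 770×0.09 + 12.3×0.03 + 671.7×0.03 = 728.920 sabins.
ᾱ = 728.920 / 2224.0 = 0.3278.
Eyring denominator: −S ln(1−ᾱ) = 883.371.
V = 35 × 22 × 6 = 4620 m³.
T = 0.161·V/[−S·ln(1−ᾱ)] = 0.161·4620/883.371 = 0.84 s.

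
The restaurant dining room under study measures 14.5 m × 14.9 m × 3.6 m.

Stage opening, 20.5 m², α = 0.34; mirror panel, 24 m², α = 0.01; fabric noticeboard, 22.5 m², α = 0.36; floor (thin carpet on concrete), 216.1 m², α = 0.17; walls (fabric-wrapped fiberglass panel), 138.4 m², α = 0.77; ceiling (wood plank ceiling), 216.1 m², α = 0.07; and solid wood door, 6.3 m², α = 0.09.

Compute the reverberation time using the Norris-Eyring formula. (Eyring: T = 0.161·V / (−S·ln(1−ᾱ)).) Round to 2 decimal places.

S = Σ Sᵢ = 643.9 m².
Absorption A = 20.5·0.34 + 24·0.01 + 22.5·0.36 + 216.1·0.17 + 138.4·0.77 + 216.1·0.07 + 6.3·0.09 = 174.309 sabins.
ᾱ = 174.309 / 643.9 = 0.2707.
−S·ln(1−ᾱ) = −643.9 × ln(1 − 0.2707) = 203.260.
V = 14.5 × 14.9 × 3.6 = 777.78 m³.
RT60 = 0.161 × 777.78 / 203.260 = 0.62 s.

0.62 s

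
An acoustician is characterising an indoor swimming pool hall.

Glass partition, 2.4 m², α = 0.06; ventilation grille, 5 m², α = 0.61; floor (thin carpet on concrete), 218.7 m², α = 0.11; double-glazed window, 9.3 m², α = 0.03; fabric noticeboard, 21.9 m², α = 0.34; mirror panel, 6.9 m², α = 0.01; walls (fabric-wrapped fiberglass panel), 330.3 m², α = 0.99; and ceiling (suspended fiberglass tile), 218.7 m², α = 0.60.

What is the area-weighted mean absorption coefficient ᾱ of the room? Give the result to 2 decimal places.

Total surface area S = 813.2 m².
Weighted sum Σ Sα = 493.262.
ᾱ = A/S = 0.61.

0.61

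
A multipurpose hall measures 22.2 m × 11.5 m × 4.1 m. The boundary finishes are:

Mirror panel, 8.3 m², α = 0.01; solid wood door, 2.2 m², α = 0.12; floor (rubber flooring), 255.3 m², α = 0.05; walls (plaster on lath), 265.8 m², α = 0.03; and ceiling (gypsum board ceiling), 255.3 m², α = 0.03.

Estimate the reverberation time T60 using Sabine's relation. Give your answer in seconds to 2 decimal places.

Equivalent absorption area: A = 8.3·0.01 + 2.2·0.12 + 255.3·0.05 + 265.8·0.03 + 255.3·0.03 = 28.745 m².
V = 22.2·11.5·4.1 = 1046.73 m³.
Sabine: RT60 = 0.161 × 1046.73 / 28.745 = 5.86 s.

5.86 s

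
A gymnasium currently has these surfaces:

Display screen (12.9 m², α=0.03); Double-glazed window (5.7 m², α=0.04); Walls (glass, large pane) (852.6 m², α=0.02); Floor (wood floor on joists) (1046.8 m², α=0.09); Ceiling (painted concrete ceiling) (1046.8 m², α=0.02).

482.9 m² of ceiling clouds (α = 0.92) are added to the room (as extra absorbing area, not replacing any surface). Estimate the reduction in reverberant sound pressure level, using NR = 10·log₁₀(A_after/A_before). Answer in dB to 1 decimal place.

Total absorption A_before = 12.9×0.03 + 5.7×0.04 + 852.6×0.02 + 1046.8×0.09 + 1046.8×0.02
  = 0.387 + 0.228 + 17.052 + 94.212 + 20.936 = 132.815 m² sabins.
Treatment contributes 482.9·0.92 = 444.268 sabins.
New total A_after = 577.083 sabins.
Reduction = 10 log₁₀(A_after/A_before) = 10 log₁₀(4.3450) = 6.4 dB.

6.4 dB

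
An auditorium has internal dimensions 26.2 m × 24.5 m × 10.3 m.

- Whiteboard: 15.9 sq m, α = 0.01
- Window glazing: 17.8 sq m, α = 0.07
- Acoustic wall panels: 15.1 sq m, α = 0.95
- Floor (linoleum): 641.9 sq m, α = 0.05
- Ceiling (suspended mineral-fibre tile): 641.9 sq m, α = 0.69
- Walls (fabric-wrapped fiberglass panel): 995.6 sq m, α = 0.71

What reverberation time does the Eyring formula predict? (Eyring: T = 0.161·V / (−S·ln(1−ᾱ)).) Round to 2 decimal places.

Total surface area S = 15.9 + 17.8 + 15.1 + 641.9 + 641.9 + 995.6 = 2328.2 sq m.
Absorption A = 15.9×0.01 + 17.8×0.07 + 15.1×0.95 + 641.9×0.05 + 641.9×0.69 + 995.6×0.71 = 1197.632 sabins.
ᾱ = 1197.632 / 2328.2 = 0.5144.
Eyring denominator: −S ln(1−ᾱ) = 1681.822.
V = 26.2 × 24.5 × 10.3 = 6611.57 m³.
RT60 = 0.161 × 6611.57 / 1681.822 = 0.63 s.

0.63 seconds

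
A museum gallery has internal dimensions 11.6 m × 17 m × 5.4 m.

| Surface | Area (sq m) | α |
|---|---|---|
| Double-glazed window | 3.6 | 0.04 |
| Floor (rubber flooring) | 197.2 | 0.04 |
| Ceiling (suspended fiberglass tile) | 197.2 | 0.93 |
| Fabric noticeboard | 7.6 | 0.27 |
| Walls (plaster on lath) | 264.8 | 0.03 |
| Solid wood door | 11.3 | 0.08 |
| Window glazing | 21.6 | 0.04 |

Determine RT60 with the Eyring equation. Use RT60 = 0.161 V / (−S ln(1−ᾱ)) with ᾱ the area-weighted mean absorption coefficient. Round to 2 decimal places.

0.71 s

Total surface area S = 3.6 + 197.2 + 197.2 + 7.6 + 264.8 + 11.3 + 21.6 = 703.3 sq m.
Absorption A = 3.6·0.04 + 197.2·0.04 + 197.2·0.93 + 7.6·0.27 + 264.8·0.03 + 11.3·0.08 + 21.6·0.04 = 203.192 sabins.
ᾱ = 203.192 / 703.3 = 0.2889.
−S·ln(1−ᾱ) = −703.3 × ln(1 − 0.2889) = 239.785.
V = 11.6 × 17 × 5.4 = 1064.88 m³.
RT60 = 0.161 × 1064.88 / 239.785 = 0.71 s.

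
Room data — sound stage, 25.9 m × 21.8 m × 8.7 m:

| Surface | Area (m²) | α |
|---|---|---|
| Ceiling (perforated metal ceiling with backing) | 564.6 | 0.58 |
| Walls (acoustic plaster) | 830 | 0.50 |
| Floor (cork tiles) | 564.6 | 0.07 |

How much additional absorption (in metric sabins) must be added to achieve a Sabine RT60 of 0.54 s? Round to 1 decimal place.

Total absorption A₁ = 564.6*0.58 + 830*0.50 + 564.6*0.07
  = 327.468 + 415.000 + 39.522 = 781.990 m² sabins.
V = 4912.194 m³. Required absorption A₂ = 0.161 × 4912.194 / 0.54 = 1464.562 sabins.
ΔA = A₂ − A₁ = 1464.562 − 781.990 = 682.6 sabins.

682.6 sabins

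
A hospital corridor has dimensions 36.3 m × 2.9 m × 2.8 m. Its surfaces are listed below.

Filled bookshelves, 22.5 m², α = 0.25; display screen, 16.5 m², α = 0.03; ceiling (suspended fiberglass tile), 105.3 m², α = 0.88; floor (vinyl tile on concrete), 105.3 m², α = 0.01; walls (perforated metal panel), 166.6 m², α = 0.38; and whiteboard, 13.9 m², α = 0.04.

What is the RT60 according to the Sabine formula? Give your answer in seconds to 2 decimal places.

Equivalent absorption area: A = 22.5*0.25 + 16.5*0.03 + 105.3*0.88 + 105.3*0.01 + 166.6*0.38 + 13.9*0.04 = 163.701 m².
V = 36.3·2.9·2.8 = 294.756 m³.
T = 0.161 V/A = 0.161·294.756/163.701 = 0.29 s.

0.29 sec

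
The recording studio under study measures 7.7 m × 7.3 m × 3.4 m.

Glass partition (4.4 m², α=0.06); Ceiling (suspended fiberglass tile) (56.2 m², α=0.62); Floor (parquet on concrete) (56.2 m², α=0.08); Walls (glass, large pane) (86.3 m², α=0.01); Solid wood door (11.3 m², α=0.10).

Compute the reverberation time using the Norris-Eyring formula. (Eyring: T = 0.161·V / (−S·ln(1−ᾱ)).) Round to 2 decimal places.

Total surface area S = 4.4 + 56.2 + 56.2 + 86.3 + 11.3 = 214.4 m².
Σ(Sᵢαᵢ) = 4.4×0.06 + 56.2×0.62 + 56.2×0.08 + 86.3×0.01 + 11.3×0.10 = 41.597.
ᾱ = 41.597 / 214.4 = 0.1940.
Eyring denominator: −S ln(1−ᾱ) = 46.240.
V = 7.7 × 7.3 × 3.4 = 191.114 m³.
RT60 = 0.161 × 191.114 / 46.240 = 0.67 s.

0.67 s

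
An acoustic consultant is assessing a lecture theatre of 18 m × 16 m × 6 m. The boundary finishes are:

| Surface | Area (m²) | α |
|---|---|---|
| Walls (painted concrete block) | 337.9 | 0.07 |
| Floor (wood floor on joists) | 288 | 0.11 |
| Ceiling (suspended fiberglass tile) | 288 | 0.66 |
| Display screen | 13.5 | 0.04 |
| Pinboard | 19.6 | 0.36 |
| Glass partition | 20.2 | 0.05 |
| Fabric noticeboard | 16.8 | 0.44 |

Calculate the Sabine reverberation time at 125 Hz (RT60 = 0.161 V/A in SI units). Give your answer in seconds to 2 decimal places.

Equivalent absorption area: A = 337.9·0.07 + 288·0.11 + 288·0.66 + 13.5·0.04 + 19.6·0.36 + 20.2·0.05 + 16.8·0.44 = 261.411 m².
V = 18·16·6 = 1728 m³.
T = 0.161 V/A = 0.161·1728/261.411 = 1.06 s.

1.06 s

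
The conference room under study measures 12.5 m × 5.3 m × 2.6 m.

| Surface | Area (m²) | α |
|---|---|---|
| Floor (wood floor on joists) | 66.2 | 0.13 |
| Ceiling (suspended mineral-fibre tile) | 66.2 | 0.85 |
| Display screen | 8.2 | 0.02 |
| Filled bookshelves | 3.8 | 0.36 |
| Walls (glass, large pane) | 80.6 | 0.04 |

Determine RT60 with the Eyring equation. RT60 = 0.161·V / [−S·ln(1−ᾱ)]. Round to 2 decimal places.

0.33 seconds

S = Σ Sᵢ = 225.0 m².
Σ(Sᵢαᵢ) = 66.2·0.13 + 66.2·0.85 + 8.2·0.02 + 3.8·0.36 + 80.6·0.04 = 69.632.
Mean coefficient ᾱ = A/S = 0.3095.
Eyring denominator: −S ln(1−ᾱ) = 83.326.
V = 12.5 × 5.3 × 2.6 = 172.25 m³.
RT60 = 0.161 × 172.25 / 83.326 = 0.33 s.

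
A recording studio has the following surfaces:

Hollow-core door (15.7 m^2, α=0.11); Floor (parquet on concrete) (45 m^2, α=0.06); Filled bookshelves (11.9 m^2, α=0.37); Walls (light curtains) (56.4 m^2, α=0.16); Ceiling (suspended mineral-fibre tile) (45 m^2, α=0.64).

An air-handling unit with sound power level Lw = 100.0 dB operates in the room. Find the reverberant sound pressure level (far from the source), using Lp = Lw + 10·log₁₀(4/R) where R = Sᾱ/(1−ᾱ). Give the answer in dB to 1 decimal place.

88.0 dB

Σ(Sᵢαᵢ) = 15.7×0.11 + 45×0.06 + 11.9×0.37 + 56.4×0.16 + 45×0.64 = 46.654; total area S = 174.0 m^2.
ᾱ = 46.654/174.0 = 0.2681; R = Sᾱ/(1−ᾱ) = 46.654/(1−0.2681) = 63.744 m^2.
Lp = Lw + 10 log₁₀(4/R) = 100.0 -12.02 = 88.0 dB.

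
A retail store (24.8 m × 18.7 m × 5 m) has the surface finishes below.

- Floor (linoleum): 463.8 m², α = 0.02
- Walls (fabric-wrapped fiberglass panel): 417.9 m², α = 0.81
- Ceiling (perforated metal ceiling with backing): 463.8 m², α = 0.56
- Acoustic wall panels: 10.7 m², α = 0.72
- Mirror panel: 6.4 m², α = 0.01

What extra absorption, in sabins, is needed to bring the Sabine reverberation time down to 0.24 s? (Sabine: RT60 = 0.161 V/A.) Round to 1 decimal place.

Summing Sᵢαᵢ: 9.276 + 338.499 + 259.728 + 7.704 + 0.064 → A₁ = 615.271 sabins.
Target A₂ = 0.161·2318.8/0.24 = 1555.528 sabins (V = 2318.8 m³).
Additional absorption ΔA = 1555.528 − 615.271 = 940.3 sabins.

940.3 sabins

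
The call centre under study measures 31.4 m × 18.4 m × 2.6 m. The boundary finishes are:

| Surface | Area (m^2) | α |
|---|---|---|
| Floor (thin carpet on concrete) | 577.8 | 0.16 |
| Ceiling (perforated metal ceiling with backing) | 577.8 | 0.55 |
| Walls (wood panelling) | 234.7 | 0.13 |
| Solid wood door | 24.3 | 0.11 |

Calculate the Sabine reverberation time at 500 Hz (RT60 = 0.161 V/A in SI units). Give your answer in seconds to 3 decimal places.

A = Σ Sᵢαᵢ = 577.8×0.16 + 577.8×0.55 + 234.7×0.13 + 24.3×0.11 = 443.422 sabins.
V = 31.4·18.4·2.6 = 1502.176 m³.
T = 0.161 V/A = 0.161·1502.176/443.422 = 0.545 s.

0.545 seconds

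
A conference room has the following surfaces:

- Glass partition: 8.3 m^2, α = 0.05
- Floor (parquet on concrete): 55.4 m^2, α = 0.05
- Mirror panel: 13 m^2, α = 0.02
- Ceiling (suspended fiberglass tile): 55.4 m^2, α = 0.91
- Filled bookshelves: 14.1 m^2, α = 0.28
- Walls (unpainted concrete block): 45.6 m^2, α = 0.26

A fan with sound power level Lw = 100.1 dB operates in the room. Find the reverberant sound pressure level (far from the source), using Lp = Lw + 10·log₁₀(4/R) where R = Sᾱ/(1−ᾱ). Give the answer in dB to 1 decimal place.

Σ(Sᵢαᵢ) = 8.3×0.05 + 55.4×0.05 + 13×0.02 + 55.4×0.91 + 14.1×0.28 + 45.6×0.26 = 69.663; total area S = 191.8 m^2.
ᾱ = 0.3632, so room constant R = A/(1−ᾱ) = 109.395 m^2.
Lp = 100.1 + 10·log₁₀(4/109.395) = 100.1 + (-14.37) = 85.7 dB.

85.7 dB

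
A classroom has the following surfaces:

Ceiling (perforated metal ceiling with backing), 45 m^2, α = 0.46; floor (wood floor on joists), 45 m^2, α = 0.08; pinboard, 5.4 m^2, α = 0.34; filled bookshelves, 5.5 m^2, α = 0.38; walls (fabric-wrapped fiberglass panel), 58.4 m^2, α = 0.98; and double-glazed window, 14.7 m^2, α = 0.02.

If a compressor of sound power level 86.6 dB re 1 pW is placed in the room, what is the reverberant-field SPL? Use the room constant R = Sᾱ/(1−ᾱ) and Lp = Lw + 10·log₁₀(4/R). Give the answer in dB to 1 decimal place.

70.3 dB

Σ(Sᵢαᵢ) = 45×0.46 + 45×0.08 + 5.4×0.34 + 5.5×0.38 + 58.4×0.98 + 14.7×0.02 = 85.752; total area S = 174.0 m^2.
ᾱ = 0.4928, so room constant R = A/(1−ᾱ) = 169.069 m^2.
Lp = Lw + 10 log₁₀(4/R) = 86.6 -16.26 = 70.3 dB.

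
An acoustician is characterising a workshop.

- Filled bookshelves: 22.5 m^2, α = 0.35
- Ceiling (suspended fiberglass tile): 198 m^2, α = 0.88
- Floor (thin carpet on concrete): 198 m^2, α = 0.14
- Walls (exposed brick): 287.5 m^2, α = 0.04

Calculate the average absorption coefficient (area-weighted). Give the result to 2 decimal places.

Total surface area S = 706.0 m^2.
A = 22.5×0.35 + 198×0.88 + 198×0.14 + 287.5×0.04 = 221.335 sabins.
ᾱ = 221.335 / 706.0 = 0.31.

0.31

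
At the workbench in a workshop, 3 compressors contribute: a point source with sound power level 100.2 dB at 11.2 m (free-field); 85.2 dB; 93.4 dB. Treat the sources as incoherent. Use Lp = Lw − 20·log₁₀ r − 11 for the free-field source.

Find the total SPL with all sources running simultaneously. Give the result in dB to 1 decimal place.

94.0 dB

Source at 11.2 m: Lp = 100.2 − 20·log₁₀(11.2) − 11 = 68.2 dB.
Converting to relative power and adding: 10^(68.2/10) + 10^(85.2/10) + 10^(93.4/10) = 2.525e+09.
Combined level = 10 log₁₀(2.525e+09) = 94.0 dB.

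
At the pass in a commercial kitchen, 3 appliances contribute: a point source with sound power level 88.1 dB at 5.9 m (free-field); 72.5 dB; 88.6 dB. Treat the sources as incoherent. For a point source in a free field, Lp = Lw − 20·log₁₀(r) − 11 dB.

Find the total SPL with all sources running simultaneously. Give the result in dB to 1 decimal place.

88.7 dB

Source at 5.9 m: Lp = 88.1 − 20·log₁₀(5.9) − 11 = 61.7 dB.
Sum in the linear (power) domain: Σ 10^(Lᵢ/10) = 10^(61.7/10) + 10^(72.5/10) + 10^(88.6/10) = 7.437e+08.
Combined level = 10 log₁₀(7.437e+08) = 88.7 dB.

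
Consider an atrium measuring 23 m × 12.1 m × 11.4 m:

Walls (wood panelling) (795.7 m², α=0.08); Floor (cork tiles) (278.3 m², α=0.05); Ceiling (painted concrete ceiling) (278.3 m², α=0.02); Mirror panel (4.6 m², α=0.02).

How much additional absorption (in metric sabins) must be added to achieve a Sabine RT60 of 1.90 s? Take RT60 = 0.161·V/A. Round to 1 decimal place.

185.6 sabins

A₁ = Σ Sᵢαᵢ = 795.7×0.08 + 278.3×0.05 + 278.3×0.02 + 4.6×0.02 = 83.229 sabins.
V = 3172.62 m³. Required absorption A₂ = 0.161 × 3172.62 / 1.90 = 268.838 sabins.
ΔA = A₂ − A₁ = 268.838 − 83.229 = 185.6 sabins.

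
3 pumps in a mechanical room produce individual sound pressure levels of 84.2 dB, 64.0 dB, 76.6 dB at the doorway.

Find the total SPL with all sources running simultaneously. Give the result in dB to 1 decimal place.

84.9 dB

Converting to relative power and adding: 10^(84.2/10) + 10^(64.0/10) + 10^(76.6/10) = 3.112e+08.
L_total = 10·log₁₀(3.112e+08) = 84.9 dB.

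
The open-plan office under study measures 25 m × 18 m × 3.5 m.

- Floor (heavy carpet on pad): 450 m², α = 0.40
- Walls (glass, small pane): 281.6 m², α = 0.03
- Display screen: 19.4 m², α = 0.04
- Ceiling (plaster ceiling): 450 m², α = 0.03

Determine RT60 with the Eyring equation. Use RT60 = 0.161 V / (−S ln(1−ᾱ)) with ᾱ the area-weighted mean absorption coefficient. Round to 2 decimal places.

1.14 s

Total surface area S = 450 + 281.6 + 19.4 + 450 = 1201.0 m².
Σ(Sᵢαᵢ) = 450·0.40 + 281.6·0.03 + 19.4·0.04 + 450·0.03 = 202.724.
ᾱ = 202.724 / 1201.0 = 0.1688.
−S·ln(1−ᾱ) = −1201.0 × ln(1 − 0.1688) = 222.047.
V = 25 × 18 × 3.5 = 1575 m³.
T = 0.161·V/[−S·ln(1−ᾱ)] = 0.161·1575/222.047 = 1.14 s.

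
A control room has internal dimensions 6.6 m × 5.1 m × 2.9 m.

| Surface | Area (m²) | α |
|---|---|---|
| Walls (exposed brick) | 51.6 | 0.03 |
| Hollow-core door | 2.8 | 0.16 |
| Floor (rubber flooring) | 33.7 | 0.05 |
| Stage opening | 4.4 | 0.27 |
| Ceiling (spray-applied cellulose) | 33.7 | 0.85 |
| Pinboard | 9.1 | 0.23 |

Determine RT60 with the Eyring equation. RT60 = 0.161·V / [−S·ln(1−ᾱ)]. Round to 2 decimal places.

0.38 s

Total surface area S = 51.6 + 2.8 + 33.7 + 4.4 + 33.7 + 9.1 = 135.3 m².
Σ(Sᵢαᵢ) = 51.6×0.03 + 2.8×0.16 + 33.7×0.05 + 4.4×0.27 + 33.7×0.85 + 9.1×0.23 = 35.607.
Mean coefficient ᾱ = A/S = 0.2632.
−S·ln(1−ᾱ) = −135.3 × ln(1 − 0.2632) = 41.326.
V = 6.6 × 5.1 × 2.9 = 97.614 m³.
T = 0.161·V/[−S·ln(1−ᾱ)] = 0.161·97.614/41.326 = 0.38 s.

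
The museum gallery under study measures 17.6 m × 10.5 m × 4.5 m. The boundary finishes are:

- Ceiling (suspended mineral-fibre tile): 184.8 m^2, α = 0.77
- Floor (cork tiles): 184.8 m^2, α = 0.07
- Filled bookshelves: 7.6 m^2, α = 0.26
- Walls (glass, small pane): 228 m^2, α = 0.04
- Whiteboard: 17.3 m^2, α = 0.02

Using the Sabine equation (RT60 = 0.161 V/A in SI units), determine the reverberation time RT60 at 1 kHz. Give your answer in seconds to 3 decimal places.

A = Σ Sᵢαᵢ = 184.8×0.77 + 184.8×0.07 + 7.6×0.26 + 228×0.04 + 17.3×0.02 = 166.674 sabins.
Room volume: 831.6 m³.
RT60 = 0.161 · V / A = 0.161 × 831.6 / 166.674 = 0.803 s.

0.803 seconds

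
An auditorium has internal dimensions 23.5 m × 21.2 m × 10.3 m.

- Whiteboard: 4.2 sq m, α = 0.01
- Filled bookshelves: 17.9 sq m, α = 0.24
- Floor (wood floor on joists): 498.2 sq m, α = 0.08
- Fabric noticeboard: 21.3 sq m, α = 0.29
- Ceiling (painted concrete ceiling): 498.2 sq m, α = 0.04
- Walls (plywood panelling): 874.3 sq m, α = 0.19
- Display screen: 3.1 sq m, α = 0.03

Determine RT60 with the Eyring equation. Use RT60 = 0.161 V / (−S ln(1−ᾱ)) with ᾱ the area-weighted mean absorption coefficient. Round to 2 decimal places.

3.27 sec

Total surface area S = 4.2 + 17.9 + 498.2 + 21.3 + 498.2 + 874.3 + 3.1 = 1917.2 sq m.
Σ(Sᵢαᵢ) = 4.2×0.01 + 17.9×0.24 + 498.2×0.08 + 21.3×0.29 + 498.2×0.04 + 874.3×0.19 + 3.1×0.03 = 236.509.
Mean coefficient ᾱ = A/S = 0.1234.
−S·ln(1−ᾱ) = −1917.2 × ln(1 − 0.1234) = 252.504.
V = 23.5 × 21.2 × 10.3 = 5131.46 m³.
T = 0.161·V/[−S·ln(1−ᾱ)] = 0.161·5131.46/252.504 = 3.27 s.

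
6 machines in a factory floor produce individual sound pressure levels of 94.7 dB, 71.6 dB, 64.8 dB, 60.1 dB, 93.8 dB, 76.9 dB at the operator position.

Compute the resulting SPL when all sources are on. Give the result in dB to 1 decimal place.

Σ 10^(Lᵢ/10) = 5.418e+09.
Combined level = 10 log₁₀(5.418e+09) = 97.3 dB.

97.3 dB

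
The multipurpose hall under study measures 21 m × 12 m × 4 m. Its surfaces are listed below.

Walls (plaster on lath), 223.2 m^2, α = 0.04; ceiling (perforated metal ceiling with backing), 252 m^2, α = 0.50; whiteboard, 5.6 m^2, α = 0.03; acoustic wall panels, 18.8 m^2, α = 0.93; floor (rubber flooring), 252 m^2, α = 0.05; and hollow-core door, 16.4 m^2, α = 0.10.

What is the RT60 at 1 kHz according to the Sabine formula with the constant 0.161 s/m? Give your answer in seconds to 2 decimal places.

0.97 sec

A = Σ Sᵢαᵢ = 223.2×0.04 + 252×0.50 + 5.6×0.03 + 18.8×0.93 + 252×0.05 + 16.4×0.10 = 166.820 sabins.
Room volume: 1008 m³.
Sabine: RT60 = 0.161 × 1008 / 166.820 = 0.97 s.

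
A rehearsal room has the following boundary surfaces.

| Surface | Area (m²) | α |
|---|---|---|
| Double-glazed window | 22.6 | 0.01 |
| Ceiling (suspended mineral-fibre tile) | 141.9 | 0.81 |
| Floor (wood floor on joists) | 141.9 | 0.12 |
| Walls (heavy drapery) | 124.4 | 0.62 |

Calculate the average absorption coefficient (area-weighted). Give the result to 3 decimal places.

0.486

Total surface area S = 430.8 m².
A = 22.6×0.01 + 141.9×0.81 + 141.9×0.12 + 124.4×0.62 = 209.321 sabins.
ᾱ = A/S = 0.486.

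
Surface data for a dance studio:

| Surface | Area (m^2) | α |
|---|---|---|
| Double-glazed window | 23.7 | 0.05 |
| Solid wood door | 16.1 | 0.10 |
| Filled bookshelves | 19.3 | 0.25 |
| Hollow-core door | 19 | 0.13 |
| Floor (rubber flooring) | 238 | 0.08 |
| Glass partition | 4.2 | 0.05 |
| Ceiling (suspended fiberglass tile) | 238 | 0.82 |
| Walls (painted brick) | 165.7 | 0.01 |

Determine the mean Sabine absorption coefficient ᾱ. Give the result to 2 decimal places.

0.31

Total surface area S = 724.0 m^2.
Σ(Sᵢαᵢ) = 23.7·0.05 + 16.1·0.10 + 19.3·0.25 + 19·0.13 + 238·0.08 + 4.2·0.05 + 238·0.82 + 165.7·0.01 = 226.157.
ᾱ = A/S = 0.31.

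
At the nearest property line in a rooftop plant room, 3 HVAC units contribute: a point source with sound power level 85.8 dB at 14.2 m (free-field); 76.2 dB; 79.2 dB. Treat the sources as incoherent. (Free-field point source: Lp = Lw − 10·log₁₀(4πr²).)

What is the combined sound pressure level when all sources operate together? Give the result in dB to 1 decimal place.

81.0 dB

Source at 14.2 m: Lp = 85.8 − 10·log₁₀(4π·14.2²) = 85.8 − 10·log₁₀(2533.883) = 51.8 dB.
Sum in the linear (power) domain: Σ 10^(Lᵢ/10) = 10^(51.8/10) + 10^(76.2/10) + 10^(79.2/10) = 1.25e+08.
L_total = 10·log₁₀(1.25e+08) = 81.0 dB.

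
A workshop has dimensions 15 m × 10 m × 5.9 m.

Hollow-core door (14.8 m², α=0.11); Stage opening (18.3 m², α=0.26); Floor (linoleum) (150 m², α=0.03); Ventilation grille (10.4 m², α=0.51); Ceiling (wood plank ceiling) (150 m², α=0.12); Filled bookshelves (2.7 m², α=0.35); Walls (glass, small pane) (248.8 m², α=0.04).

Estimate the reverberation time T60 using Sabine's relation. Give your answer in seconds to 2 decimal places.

Summing Sᵢαᵢ: 1.628 + 4.758 + 4.500 + 5.304 + 18.000 + 0.945 + 9.952 → A = 45.087 sabins.
Volume V = 15 × 10 × 5.9 = 885 m³.
T = 0.161 V/A = 0.161·885/45.087 = 3.16 s.

3.16 s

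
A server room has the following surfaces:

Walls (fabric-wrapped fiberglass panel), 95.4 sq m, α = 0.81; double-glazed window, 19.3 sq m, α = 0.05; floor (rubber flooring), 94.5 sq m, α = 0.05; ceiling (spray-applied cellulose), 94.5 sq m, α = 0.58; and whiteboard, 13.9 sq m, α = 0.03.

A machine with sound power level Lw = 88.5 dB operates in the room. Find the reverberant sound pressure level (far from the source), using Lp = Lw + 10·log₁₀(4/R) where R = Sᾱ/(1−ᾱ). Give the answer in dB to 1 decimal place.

70.6 dB

A = 138.191 sabins; S = 317.6 sq m.
ᾱ = 138.191/317.6 = 0.4351; R = Sᾱ/(1−ᾱ) = 138.191/(1−0.4351) = 244.629 sq m.
Lp = Lw + 10 log₁₀(4/R) = 88.5 -17.86 = 70.6 dB.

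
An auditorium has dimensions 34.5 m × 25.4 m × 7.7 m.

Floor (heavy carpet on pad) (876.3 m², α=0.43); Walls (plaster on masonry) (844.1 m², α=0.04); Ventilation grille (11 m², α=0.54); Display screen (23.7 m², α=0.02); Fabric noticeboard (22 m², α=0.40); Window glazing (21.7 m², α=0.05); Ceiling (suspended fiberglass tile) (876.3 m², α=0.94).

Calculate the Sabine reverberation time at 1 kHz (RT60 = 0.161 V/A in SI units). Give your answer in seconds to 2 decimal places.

Equivalent absorption area: A = 876.3·0.43 + 844.1·0.04 + 11·0.54 + 23.7·0.02 + 22·0.40 + 21.7·0.05 + 876.3·0.94 = 1250.594 m².
Room volume: 6747.51 m³.
Sabine: RT60 = 0.161 × 6747.51 / 1250.594 = 0.87 s.

0.87 s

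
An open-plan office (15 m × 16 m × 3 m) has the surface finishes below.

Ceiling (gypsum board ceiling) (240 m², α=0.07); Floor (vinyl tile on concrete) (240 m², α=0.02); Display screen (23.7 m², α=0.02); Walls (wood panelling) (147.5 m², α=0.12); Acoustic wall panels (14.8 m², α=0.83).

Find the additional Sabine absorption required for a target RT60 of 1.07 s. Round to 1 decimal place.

Equivalent absorption area: A₁ = 240*0.07 + 240*0.02 + 23.7*0.02 + 147.5*0.12 + 14.8*0.83 = 52.058 m².
Target A₂ = 0.161·720/1.07 = 108.336 sabins (V = 720 m³).
Shortfall: 108.336 − 52.058 = 56.3 sabins.

56.3 sabins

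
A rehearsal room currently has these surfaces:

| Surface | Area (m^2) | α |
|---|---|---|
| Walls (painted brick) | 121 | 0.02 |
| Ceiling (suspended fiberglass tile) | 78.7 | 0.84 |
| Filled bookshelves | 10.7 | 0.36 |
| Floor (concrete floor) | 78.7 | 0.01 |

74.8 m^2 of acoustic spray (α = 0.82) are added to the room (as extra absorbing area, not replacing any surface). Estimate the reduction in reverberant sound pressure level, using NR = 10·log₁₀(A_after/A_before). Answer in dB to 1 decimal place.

2.6 dB

Equivalent absorption area: A_before = 121·0.02 + 78.7·0.84 + 10.7·0.36 + 78.7·0.01 = 73.167 m^2.
Treatment contributes 74.8·0.82 = 61.336 sabins.
New total A_after = 134.503 sabins.
Reduction = 10 log₁₀(A_after/A_before) = 10 log₁₀(1.8383) = 2.6 dB.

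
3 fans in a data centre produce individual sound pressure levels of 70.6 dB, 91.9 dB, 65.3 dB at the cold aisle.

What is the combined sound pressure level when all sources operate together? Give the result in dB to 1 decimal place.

Σ 10^(Lᵢ/10) = 1.564e+09.
Combined level = 10 log₁₀(1.564e+09) = 91.9 dB.

91.9 dB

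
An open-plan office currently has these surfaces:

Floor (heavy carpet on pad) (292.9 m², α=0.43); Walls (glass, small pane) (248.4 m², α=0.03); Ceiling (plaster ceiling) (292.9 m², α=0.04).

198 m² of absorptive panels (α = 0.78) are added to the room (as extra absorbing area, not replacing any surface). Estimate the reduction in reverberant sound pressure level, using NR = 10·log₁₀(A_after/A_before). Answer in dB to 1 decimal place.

3.1 dB

A_before = Σ Sᵢαᵢ = 292.9·0.43 + 248.4·0.03 + 292.9·0.04 = 145.115 sabins.
Treatment contributes 198·0.78 = 154.440 sabins.
New total A_after = 299.555 sabins.
Reduction = 10 log₁₀(A_after/A_before) = 10 log₁₀(2.0643) = 3.1 dB.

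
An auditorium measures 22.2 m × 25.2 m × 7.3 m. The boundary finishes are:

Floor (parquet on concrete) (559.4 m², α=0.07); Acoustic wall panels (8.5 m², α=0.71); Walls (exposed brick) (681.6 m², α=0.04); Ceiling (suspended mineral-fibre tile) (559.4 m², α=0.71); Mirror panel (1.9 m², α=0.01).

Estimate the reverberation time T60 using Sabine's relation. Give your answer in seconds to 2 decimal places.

1.40 s

Equivalent absorption area: A = 559.4*0.07 + 8.5*0.71 + 681.6*0.04 + 559.4*0.71 + 1.9*0.01 = 469.650 m².
V = 22.2·25.2·7.3 = 4083.912 m³.
RT60 = 0.161 · V / A = 0.161 × 4083.912 / 469.650 = 1.40 s.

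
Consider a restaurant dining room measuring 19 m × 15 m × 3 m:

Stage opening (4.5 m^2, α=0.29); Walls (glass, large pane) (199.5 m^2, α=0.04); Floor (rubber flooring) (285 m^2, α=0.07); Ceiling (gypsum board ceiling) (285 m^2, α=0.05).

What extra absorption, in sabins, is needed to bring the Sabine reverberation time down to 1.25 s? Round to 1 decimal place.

Equivalent absorption area: A₁ = 4.5×0.29 + 199.5×0.04 + 285×0.07 + 285×0.05 = 43.485 m^2.
V = 855 m³. Required absorption A₂ = 0.161 × 855 / 1.25 = 110.124 sabins.
Additional absorption ΔA = 110.124 − 43.485 = 66.6 sabins.

66.6 sabins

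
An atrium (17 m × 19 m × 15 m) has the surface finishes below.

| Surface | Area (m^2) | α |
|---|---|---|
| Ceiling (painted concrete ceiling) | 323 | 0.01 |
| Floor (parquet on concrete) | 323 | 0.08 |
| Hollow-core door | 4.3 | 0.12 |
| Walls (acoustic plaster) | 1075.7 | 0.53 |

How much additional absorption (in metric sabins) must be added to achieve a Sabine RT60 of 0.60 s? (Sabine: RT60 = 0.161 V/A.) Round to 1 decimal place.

A₁ = Σ Sᵢαᵢ = 323·0.01 + 323·0.08 + 4.3·0.12 + 1075.7·0.53 = 599.707 sabins.
Target A₂ = 0.161·4845/0.60 = 1300.075 sabins (V = 4845 m³).
ΔA = A₂ − A₁ = 1300.075 − 599.707 = 700.4 sabins.

700.4 sabins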